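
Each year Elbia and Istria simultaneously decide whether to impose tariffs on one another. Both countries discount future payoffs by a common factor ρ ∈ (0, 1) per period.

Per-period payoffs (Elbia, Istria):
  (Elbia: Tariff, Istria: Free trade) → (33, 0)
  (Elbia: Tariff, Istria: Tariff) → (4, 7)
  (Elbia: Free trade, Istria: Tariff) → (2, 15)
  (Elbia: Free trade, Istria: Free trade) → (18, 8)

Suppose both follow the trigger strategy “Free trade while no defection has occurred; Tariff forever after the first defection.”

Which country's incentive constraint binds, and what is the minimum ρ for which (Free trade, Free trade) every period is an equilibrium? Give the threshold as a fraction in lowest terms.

Istria; ρ ≥ 7/8

Elbia's threshold: (33−18)/(33−4) = 15/29.
Istria's threshold: (15−8)/(15−7) = 7/8.
15/29 < 7/8, so Istria binds and ρ* = 7/8.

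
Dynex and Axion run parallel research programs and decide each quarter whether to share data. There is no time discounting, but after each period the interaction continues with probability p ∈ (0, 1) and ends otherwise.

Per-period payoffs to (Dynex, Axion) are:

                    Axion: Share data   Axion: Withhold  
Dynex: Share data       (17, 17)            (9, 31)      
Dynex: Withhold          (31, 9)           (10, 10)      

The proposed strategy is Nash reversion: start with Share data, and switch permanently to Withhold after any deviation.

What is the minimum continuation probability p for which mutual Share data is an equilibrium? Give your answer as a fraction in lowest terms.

With no time discounting, the continuation probability p plays the role of the discount factor.
Grim-trigger IC: 17/(1−p) ≥ 31 + 10p/(1−p) ⇒ p ≥ (31−17)/(31−10) = 2/3.

2/3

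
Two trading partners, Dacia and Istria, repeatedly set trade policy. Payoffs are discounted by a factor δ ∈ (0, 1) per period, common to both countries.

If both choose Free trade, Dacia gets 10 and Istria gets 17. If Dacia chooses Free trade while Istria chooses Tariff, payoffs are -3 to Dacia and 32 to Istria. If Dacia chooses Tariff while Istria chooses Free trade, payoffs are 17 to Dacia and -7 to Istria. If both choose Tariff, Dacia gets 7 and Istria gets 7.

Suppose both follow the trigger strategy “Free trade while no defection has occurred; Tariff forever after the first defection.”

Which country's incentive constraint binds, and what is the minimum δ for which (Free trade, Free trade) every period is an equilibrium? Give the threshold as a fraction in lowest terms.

Dacia; δ ≥ 7/10

Dacia's threshold: (17−10)/(17−7) = 7/10.
Istria's threshold: (32−17)/(32−7) = 3/5.
7/10 > 3/5, so Dacia binds and δ* = 7/10.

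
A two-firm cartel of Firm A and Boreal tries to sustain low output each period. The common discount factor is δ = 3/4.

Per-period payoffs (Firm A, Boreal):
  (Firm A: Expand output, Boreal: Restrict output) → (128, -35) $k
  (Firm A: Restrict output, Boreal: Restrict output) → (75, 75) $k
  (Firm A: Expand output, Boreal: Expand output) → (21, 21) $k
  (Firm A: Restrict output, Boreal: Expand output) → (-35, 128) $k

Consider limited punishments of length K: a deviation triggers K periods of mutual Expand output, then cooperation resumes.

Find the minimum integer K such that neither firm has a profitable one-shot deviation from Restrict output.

No profitable deviation requires (75−21)(δ+…+δ^K) ≥ 128−75, i.e. δ+…+δ^K ≥ 53/54 ≈ 0.9815.
With δ = 3/4, the partial sums are K=1: 0.7500, K=2: 1.3125.
K = 2 is the first length at which the sum reaches 0.9815.

2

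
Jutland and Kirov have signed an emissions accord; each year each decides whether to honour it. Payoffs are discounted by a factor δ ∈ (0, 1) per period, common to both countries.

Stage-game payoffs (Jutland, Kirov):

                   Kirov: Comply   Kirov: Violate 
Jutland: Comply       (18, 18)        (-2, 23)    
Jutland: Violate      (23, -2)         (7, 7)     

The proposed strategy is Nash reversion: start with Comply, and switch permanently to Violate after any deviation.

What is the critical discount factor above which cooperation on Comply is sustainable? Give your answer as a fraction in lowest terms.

18/(1−δ) ≥ 23 + 7δ/(1−δ)
18 ≥ 23 − 16δ
δ ≥ 5/16.

5/16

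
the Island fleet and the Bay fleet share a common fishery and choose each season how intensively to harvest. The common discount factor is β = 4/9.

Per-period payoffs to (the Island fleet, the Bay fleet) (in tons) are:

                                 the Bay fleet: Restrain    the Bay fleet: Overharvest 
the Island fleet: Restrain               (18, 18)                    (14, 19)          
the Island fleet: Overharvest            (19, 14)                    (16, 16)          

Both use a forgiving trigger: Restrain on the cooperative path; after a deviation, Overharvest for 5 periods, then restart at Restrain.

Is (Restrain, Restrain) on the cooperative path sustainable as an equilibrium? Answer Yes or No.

Yes

Comparing payoff streams over the 6 periods until play realigns: cooperate → 18(1+β+…+β^5); deviate → 19 + 16(β+…+β^5).
Cooperation is sustained iff (18−16)(β+…+β^5) ≥ 19−18.
β+…+β^5 = 4/9·(1−(4/9)^5)/(1−4/9) = 0.7861, and (19−18)/(18−16) = 0.5000.
0.7861 ≥ 0.5000, so cooperation is sustainable.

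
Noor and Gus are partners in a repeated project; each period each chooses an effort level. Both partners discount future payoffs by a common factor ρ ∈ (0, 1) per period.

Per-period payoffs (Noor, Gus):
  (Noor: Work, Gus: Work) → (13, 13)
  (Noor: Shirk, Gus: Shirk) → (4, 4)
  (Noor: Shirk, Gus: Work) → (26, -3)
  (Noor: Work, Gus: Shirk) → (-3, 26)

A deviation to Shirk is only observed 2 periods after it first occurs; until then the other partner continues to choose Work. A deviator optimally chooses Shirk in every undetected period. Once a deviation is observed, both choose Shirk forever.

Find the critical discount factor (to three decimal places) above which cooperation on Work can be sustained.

Deviating for the 2 undetected periods gains 26−13 = 13 per period over cooperation, then loses 13−4 = 9 per period forever once punishment starts.
Gain: 13(1 + ρ + … + ρ^1); loss: 9·ρ^2/(1−ρ).
No profitable deviation ⇔ 13(1−ρ^2) ≤ 9·ρ^2, i.e. ρ^2 ≥ 13/(13+9) = 13/22.
Hence ρ ≥ (13/22)^(1/2) ≈ 0.769.

0.769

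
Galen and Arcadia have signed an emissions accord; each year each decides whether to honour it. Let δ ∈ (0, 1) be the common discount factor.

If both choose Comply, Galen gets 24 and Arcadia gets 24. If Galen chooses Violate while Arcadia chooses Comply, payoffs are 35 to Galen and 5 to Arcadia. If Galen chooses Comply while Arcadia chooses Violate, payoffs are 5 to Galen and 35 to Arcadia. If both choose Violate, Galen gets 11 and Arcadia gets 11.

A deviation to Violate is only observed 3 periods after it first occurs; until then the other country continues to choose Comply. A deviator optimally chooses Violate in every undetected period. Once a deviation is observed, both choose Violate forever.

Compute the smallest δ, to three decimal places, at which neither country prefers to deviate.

The best deviation is to choose Violate for all 3 undetected periods, earning 35 each, then 11 forever once detected.
Deviation value: 35(1−δ^3)/(1−δ) + 11δ^3/(1−δ); cooperation value: 24/(1−δ).
IC: 24 ≥ 35(1−δ^3) + 11δ^3 = 35 − 24δ^3.
So δ^3 ≥ 11/24, giving δ ≥ (11/24)^(1/3) ≈ 0.771.

0.771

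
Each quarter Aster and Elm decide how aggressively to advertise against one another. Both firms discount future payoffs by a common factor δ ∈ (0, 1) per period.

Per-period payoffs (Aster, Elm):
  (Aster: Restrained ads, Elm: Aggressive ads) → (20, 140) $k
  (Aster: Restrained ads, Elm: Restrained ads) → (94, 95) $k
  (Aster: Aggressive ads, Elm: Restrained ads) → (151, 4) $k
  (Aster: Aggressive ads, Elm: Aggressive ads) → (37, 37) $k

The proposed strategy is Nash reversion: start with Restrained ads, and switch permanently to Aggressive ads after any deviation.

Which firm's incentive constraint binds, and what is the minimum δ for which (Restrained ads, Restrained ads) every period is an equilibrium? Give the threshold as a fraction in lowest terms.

Aster: cooperation gives 94 each period; deviation gives 151 once then 37 forever.
  94/(1−δ) ≥ 151 + 37δ/(1−δ) ⇒ δ ≥ 57/114 = 1/2.
Elm: cooperation gives 95 each period; deviation gives 140 once then 37 forever.
  δ ≥ 45/103.
Both must hold, so the binding constraint is Aster's: δ ≥ 1/2.

Aster; δ ≥ 1/2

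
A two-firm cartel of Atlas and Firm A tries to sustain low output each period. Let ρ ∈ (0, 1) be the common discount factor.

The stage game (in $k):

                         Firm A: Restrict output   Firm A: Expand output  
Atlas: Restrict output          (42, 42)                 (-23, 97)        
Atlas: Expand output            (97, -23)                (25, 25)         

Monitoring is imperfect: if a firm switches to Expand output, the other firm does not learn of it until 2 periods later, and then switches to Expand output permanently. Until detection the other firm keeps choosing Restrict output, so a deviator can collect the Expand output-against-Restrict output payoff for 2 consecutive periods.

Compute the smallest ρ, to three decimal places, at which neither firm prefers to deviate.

0.874

A deviator earns 97 for 2 periods, then 25 forever; cooperating earns 42 forever. Multiplying the IC by (1−ρ):
42 ≥ 97(1−ρ^2) + 25ρ^2, so 72·ρ^2 ≥ 55 and ρ^2 ≥ 55/72.
ρ ≥ (55/72)^(1/2) ≈ 0.874.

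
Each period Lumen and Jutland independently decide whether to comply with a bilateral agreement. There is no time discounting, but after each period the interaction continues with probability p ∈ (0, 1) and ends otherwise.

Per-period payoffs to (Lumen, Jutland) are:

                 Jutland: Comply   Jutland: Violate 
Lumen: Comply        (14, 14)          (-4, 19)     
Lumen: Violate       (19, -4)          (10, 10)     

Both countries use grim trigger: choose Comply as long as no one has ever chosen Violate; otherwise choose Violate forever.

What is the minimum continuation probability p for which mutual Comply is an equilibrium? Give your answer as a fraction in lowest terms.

With no time discounting, the continuation probability p plays the role of the discount factor.
Grim-trigger IC: 14/(1−p) ≥ 19 + 10p/(1−p) ⇒ p ≥ (19−14)/(19−10) = 5/9.

5/9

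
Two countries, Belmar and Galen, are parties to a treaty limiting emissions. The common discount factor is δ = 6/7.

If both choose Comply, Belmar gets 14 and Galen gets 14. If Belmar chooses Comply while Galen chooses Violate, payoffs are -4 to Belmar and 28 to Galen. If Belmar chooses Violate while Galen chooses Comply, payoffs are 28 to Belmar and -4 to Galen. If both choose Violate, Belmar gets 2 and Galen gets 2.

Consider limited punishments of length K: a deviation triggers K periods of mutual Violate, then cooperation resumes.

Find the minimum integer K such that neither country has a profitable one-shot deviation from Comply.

2

No profitable deviation requires (14−2)(δ+…+δ^K) ≥ 28−14, i.e. δ+…+δ^K ≥ 7/6 ≈ 1.1667.
With δ = 6/7, the partial sums are K=1: 0.8571, K=2: 1.5918.
K = 2 is the first length at which the sum reaches 1.1667.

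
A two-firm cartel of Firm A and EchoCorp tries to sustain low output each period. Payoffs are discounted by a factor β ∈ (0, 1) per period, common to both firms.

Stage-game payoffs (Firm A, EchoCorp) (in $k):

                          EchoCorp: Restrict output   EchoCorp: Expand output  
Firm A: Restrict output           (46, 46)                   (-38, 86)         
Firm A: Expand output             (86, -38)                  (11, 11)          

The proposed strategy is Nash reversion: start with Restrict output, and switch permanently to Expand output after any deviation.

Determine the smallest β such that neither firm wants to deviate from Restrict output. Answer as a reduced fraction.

Cooperation forever yields 46 each period: 46/(1−β).
Deviating yields 86 once, then 11 forever: 86 + 11β/(1−β).
No profitable deviation requires 46/(1−β) ≥ 86 + 11β/(1−β).
Multiplying by (1−β): 46 ≥ 86(1−β) + 11β = 86 − 75β.
So 75β ≥ 40, i.e. β ≥ 40/75 = 8/15.

8/15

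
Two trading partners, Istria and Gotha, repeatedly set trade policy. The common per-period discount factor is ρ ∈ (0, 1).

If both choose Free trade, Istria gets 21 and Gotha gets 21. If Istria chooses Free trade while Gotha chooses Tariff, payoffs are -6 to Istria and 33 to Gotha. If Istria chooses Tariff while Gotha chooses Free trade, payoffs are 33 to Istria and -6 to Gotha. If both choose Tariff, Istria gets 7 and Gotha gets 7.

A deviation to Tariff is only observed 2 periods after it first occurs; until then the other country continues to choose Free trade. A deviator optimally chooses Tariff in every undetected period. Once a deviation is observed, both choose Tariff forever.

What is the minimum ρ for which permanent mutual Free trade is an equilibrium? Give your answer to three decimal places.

The best deviation is to choose Tariff for all 2 undetected periods, earning 33 each, then 7 forever once detected.
Deviation value: 33(1−ρ^2)/(1−ρ) + 7ρ^2/(1−ρ); cooperation value: 21/(1−ρ).
IC: 21 ≥ 33(1−ρ^2) + 7ρ^2 = 33 − 26ρ^2.
So ρ^2 ≥ 12/26 = 6/13, giving ρ ≥ (6/13)^(1/2) ≈ 0.679.

0.679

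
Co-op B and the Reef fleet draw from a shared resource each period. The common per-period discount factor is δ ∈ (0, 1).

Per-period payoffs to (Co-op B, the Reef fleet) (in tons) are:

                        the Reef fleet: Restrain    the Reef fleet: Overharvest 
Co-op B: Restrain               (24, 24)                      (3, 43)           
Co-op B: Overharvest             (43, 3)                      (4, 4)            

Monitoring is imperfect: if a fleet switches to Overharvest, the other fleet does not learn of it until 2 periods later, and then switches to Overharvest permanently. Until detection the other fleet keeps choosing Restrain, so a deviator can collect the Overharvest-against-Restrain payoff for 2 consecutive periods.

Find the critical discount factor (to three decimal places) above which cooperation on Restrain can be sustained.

Deviating for the 2 undetected periods gains 43−24 = 19 per period over cooperation, then loses 24−4 = 20 per period forever once punishment starts.
Gain: 19(1 + δ + … + δ^1); loss: 20·δ^2/(1−δ).
No profitable deviation ⇔ 19(1−δ^2) ≤ 20·δ^2, i.e. δ^2 ≥ 19/(19+20) = 19/39.
Hence δ ≥ (19/39)^(1/2) ≈ 0.698.

0.698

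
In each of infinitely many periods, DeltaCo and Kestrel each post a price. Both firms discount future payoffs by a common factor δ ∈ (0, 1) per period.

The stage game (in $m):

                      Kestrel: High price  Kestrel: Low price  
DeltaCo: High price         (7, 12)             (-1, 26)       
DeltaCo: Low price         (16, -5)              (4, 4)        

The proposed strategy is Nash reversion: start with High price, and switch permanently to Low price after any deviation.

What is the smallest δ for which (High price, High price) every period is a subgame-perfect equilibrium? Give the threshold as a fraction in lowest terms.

For DeltaCo: deviation gain 16−7 = 9, per-period punishment loss 7−4 = 3. IC gives δ ≥ 9/12 = 3/4.
For Kestrel: gain 14, loss 8 per period, so δ ≥ 14/22 = 7/11.
The tighter constraint is DeltaCo's, so cooperation needs δ ≥ 3/4.

3/4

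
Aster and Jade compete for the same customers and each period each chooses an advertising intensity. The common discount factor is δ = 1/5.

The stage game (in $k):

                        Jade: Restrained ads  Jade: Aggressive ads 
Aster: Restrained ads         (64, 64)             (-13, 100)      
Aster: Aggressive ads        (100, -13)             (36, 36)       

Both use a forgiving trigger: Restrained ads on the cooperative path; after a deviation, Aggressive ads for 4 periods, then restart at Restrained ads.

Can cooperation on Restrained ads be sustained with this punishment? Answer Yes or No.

No

IC: δ+…+δ^4 ≥ (100−64)/(64−36) = 9/7.
At δ = 1/5: partial sum = 0.2496 < 1.2857. Cooperation not sustainable.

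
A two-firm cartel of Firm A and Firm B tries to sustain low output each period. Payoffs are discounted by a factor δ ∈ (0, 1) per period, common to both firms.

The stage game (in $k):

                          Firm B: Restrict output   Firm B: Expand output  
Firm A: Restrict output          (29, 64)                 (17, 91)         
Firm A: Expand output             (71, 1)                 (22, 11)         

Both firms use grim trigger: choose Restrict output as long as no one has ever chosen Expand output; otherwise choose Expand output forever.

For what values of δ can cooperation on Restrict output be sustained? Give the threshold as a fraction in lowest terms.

Firm A's threshold: (71−29)/(71−22) = 6/7.
Firm B's threshold: (91−64)/(91−11) = 27/80.
6/7 > 27/80, so Firm A binds and δ* = 6/7.

6/7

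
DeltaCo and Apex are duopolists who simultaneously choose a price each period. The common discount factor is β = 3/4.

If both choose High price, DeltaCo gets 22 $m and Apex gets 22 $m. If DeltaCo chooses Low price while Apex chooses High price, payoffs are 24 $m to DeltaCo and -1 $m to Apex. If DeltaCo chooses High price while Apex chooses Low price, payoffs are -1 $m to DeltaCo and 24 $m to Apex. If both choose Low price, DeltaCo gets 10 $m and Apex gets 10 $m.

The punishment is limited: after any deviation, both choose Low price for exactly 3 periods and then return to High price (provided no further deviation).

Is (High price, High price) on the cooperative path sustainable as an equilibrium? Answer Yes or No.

Yes

A one-shot deviation gives 24 now, then 10 for 3 periods, then back to 22.
Gain from deviating: (24−22) today; loss: (22−10) in each of the next 3 periods.
No-deviation condition: (22−10)(β+…+β^3) ≥ 24−22, i.e. β+…+β^3 ≥ 1/6.
At β = 3/4: β+…+β^3 = 1.7344 ≥ 0.1667.
So cooperation is sustainable.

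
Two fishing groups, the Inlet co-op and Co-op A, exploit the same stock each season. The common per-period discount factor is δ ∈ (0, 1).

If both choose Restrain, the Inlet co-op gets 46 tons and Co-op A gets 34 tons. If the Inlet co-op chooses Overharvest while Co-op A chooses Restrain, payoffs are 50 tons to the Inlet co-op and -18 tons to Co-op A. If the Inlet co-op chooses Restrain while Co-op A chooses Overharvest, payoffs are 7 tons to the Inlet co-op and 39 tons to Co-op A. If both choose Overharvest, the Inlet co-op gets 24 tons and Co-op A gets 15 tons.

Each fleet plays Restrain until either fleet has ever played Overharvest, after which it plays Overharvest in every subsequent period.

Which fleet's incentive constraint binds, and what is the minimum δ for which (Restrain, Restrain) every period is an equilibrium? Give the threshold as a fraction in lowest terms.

For the Inlet co-op: deviation gain 50−46 = 4, per-period punishment loss 46−24 = 22. IC gives δ ≥ 4/26 = 2/13.
For Co-op A: gain 5, loss 19 per period, so δ ≥ 5/24.
The tighter constraint is Co-op A's, so cooperation needs δ ≥ 5/24.

Co-op A; δ ≥ 5/24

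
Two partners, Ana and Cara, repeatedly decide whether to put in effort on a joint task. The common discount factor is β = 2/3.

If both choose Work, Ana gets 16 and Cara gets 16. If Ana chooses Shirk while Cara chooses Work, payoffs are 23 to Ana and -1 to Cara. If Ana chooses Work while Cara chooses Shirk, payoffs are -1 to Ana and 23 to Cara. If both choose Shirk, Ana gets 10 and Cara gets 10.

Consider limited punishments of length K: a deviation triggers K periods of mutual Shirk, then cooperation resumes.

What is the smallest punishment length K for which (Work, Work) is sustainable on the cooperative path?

IC: β(1−β^K)/(1−β) ≥ (23−16)/(16−10) = 7/6.
With β = 2/3: need 1 − β^K ≥ 7/6·(1−2/3)/(2/3), i.e. β^K ≤ 0.4167.
Since (2/3)^2 = 0.4444 and (2/3)^3 = 0.2963, the smallest such K is 3.

3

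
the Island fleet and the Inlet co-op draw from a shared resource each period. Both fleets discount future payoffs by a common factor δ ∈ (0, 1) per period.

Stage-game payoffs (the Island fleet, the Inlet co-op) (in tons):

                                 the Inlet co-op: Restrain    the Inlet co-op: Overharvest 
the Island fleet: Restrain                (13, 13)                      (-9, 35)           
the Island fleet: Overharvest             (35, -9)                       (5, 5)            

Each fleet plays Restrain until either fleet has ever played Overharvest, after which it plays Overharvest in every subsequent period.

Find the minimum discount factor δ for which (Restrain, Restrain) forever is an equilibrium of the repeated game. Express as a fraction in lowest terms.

One-period gain from deviating is 35 − 13 = 22. The loss is 13 − 5 = 8 in every subsequent period, with present value 8·δ/(1−δ).
Deviation is unprofitable when 8·δ/(1−δ) ≥ 22, i.e. δ/(1−δ) ≥ 11/4.
Equivalently δ ≥ 22/(22+8) = 11/15.

11/15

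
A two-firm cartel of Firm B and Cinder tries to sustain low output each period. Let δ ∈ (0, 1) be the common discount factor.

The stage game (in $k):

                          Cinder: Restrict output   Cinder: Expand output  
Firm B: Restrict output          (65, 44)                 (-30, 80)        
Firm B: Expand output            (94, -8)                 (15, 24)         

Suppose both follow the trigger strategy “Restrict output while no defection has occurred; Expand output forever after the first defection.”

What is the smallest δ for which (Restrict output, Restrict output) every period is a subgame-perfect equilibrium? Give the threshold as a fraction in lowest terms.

9/14

Firm B: cooperation gives 65 each period; deviation gives 94 once then 15 forever.
  65/(1−δ) ≥ 94 + 15δ/(1−δ) ⇒ δ ≥ 29/79.
Cinder: cooperation gives 44 each period; deviation gives 80 once then 24 forever.
  δ ≥ 36/56 = 9/14.
Both must hold, so the binding constraint is Cinder's: δ ≥ 9/14.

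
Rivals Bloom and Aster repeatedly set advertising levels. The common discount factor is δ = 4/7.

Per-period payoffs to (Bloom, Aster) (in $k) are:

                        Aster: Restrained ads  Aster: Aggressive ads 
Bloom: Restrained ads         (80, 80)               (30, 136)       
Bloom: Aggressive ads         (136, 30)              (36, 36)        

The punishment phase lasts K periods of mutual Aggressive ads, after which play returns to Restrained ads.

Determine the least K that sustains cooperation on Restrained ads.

6

No profitable deviation requires (80−36)(δ+…+δ^K) ≥ 136−80, i.e. δ+…+δ^K ≥ 14/11 ≈ 1.2727.
With δ = 4/7, the partial sums are K=1: 0.5714, K=2: 0.8980, K=3: 1.0845, K=4: 1.1912, K=5: 1.2521, K=6: 1.2869.
K = 6 is the first length at which the sum reaches 1.2727.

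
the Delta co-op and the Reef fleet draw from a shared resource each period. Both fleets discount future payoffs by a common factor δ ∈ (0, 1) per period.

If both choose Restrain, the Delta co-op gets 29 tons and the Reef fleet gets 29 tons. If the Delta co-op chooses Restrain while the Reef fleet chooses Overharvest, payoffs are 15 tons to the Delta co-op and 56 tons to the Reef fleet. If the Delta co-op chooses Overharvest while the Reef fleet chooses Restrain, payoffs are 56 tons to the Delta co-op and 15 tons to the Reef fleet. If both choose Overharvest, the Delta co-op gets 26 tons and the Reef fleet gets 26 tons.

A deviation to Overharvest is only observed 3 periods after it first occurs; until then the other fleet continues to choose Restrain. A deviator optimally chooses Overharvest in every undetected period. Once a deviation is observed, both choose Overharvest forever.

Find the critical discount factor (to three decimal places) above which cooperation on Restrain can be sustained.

Deviating for the 3 undetected periods gains 56−29 = 27 per period over cooperation, then loses 29−26 = 3 per period forever once punishment starts.
Gain: 27(1 + δ + … + δ^2); loss: 3·δ^3/(1−δ).
No profitable deviation ⇔ 27(1−δ^3) ≤ 3·δ^3, i.e. δ^3 ≥ 27/(27+3) = 9/10.
Hence δ ≥ (9/10)^(1/3) ≈ 0.965.

0.965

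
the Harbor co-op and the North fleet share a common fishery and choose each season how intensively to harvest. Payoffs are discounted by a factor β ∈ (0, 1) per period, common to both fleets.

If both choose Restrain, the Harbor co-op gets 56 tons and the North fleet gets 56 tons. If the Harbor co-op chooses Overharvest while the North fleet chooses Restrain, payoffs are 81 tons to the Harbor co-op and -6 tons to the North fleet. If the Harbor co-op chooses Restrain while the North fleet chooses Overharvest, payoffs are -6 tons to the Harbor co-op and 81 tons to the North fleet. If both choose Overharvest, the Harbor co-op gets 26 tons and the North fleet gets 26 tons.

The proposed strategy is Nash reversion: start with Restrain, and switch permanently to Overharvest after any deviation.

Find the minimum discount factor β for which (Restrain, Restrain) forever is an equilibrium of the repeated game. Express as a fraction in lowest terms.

5/11

Cooperation forever yields 56 each period: 56/(1−β).
Deviating yields 81 once, then 26 forever: 81 + 26β/(1−β).
No profitable deviation requires 56/(1−β) ≥ 81 + 26β/(1−β).
Multiplying by (1−β): 56 ≥ 81(1−β) + 26β = 81 − 55β.
So 55β ≥ 25, i.e. β ≥ 25/55 = 5/11.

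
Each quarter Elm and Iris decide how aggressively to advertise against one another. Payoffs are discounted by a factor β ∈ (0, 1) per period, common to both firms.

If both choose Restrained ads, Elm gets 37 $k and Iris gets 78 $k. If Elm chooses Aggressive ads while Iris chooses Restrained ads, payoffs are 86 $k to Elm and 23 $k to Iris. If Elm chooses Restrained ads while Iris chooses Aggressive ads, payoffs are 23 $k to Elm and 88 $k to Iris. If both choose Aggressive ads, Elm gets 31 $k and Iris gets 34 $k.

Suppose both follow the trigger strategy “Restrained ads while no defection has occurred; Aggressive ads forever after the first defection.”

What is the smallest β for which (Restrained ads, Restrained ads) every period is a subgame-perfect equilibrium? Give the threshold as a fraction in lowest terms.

Elm: cooperation gives 37 each period; deviation gives 86 once then 31 forever.
  37/(1−β) ≥ 86 + 31β/(1−β) ⇒ β ≥ 49/55.
Iris: cooperation gives 78 each period; deviation gives 88 once then 34 forever.
  β ≥ 10/54 = 5/27.
Both must hold, so the binding constraint is Elm's: β ≥ 49/55.

49/55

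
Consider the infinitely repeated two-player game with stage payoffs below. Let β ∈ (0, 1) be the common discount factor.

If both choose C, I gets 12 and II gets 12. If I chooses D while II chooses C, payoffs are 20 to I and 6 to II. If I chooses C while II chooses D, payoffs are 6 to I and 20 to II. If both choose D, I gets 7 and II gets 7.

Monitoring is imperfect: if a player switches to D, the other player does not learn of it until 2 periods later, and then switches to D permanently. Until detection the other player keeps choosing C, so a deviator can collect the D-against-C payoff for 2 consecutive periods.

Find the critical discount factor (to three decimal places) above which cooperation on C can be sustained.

A deviator earns 20 for 2 periods, then 7 forever; cooperating earns 12 forever. Multiplying the IC by (1−β):
12 ≥ 20(1−β^2) + 7β^2, so 13·β^2 ≥ 8 and β^2 ≥ 8/13.
β ≥ (8/13)^(1/2) ≈ 0.784.

0.784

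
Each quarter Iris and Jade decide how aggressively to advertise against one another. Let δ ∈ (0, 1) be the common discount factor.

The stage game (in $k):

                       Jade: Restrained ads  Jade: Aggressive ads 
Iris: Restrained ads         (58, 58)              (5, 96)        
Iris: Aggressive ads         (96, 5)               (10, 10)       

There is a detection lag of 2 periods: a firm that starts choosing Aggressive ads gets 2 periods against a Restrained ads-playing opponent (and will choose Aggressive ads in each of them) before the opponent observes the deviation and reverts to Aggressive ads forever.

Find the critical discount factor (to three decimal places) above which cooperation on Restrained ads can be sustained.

0.665

A deviator earns 96 for 2 periods, then 10 forever; cooperating earns 58 forever. Multiplying the IC by (1−δ):
58 ≥ 96(1−δ^2) + 10δ^2, so 86·δ^2 ≥ 38 and δ^2 ≥ 19/43.
δ ≥ (19/43)^(1/2) ≈ 0.665.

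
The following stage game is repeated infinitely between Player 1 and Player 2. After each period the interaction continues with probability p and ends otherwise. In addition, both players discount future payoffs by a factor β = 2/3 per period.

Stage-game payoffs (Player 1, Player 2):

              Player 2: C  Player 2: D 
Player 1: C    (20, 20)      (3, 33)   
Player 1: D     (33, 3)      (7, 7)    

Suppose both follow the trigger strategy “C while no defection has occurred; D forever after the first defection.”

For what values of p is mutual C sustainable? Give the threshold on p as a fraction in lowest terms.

3/4

Expected continuation weight on next period's payoff is β·p = 2/3·p, which plays the role of the discount factor.
Cooperation requires 2/3·p ≥ (33−20)/(33−7) = 1/2, hence p ≥ 3/4.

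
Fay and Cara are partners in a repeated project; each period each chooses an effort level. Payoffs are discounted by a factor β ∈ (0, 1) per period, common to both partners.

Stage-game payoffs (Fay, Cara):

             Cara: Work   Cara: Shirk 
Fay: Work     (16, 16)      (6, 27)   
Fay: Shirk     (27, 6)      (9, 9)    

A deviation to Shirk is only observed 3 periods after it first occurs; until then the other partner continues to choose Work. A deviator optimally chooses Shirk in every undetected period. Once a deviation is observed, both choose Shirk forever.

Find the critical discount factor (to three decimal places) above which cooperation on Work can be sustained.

A deviator earns 27 for 3 periods, then 9 forever; cooperating earns 16 forever. Multiplying the IC by (1−β):
16 ≥ 27(1−β^3) + 9β^3, so 18·β^3 ≥ 11 and β^3 ≥ 11/18.
β ≥ (11/18)^(1/3) ≈ 0.849.

0.849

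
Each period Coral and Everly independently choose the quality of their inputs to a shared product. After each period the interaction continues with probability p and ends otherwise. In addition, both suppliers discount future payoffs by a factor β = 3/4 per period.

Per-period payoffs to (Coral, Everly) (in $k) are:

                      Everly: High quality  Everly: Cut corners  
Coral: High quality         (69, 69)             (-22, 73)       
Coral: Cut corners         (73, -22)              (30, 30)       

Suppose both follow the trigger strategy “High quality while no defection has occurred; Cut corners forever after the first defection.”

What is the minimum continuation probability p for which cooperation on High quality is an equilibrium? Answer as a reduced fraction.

16/129

With continuation probability p and discount β, the effective per-period discount factor is βp.
Grim-trigger IC: βp ≥ (73−69)/(73−30) = 4/43.
So p ≥ (4/43)/(3/4) = 16/129.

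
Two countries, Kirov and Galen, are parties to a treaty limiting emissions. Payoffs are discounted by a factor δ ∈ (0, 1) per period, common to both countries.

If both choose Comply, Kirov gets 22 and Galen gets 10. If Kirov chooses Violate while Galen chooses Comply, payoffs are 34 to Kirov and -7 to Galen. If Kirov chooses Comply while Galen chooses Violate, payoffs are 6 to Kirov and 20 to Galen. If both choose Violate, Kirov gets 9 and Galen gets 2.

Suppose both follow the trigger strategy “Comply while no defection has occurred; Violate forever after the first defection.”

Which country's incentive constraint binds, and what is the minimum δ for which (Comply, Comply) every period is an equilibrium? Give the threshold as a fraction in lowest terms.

For Kirov: deviation gain 34−22 = 12, per-period punishment loss 22−9 = 13. IC gives δ ≥ 12/25.
For Galen: gain 10, loss 8 per period, so δ ≥ 10/18 = 5/9.
The tighter constraint is Galen's, so cooperation needs δ ≥ 5/9.

Galen; δ ≥ 5/9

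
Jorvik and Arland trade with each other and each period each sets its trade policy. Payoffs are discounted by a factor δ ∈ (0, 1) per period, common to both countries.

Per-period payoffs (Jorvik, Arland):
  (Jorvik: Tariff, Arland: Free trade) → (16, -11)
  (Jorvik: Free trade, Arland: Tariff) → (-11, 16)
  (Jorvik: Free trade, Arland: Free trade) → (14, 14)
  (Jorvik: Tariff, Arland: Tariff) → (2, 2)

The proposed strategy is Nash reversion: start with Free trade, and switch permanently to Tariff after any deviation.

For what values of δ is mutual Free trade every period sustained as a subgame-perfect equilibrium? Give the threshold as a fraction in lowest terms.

Cooperation forever yields 14 each period: 14/(1−δ).
Deviating yields 16 once, then 2 forever: 16 + 2δ/(1−δ).
No profitable deviation requires 14/(1−δ) ≥ 16 + 2δ/(1−δ).
Multiplying by (1−δ): 14 ≥ 16(1−δ) + 2δ = 16 − 14δ.
So 14δ ≥ 2, i.e. δ ≥ 2/14 = 1/7.

1/7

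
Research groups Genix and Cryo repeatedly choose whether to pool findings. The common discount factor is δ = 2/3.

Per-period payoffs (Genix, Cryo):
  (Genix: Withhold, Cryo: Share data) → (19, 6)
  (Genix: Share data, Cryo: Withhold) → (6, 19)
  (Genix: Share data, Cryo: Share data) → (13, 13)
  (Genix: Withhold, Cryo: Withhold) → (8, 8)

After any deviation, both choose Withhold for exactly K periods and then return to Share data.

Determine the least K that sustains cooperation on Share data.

IC: δ(1−δ^K)/(1−δ) ≥ (19−13)/(13−8) = 6/5.
With δ = 2/3: need 1 − δ^K ≥ 6/5·(1−2/3)/(2/3), i.e. δ^K ≤ 0.4000.
Since (2/3)^2 = 0.4444 and (2/3)^3 = 0.2963, the smallest such K is 3.

3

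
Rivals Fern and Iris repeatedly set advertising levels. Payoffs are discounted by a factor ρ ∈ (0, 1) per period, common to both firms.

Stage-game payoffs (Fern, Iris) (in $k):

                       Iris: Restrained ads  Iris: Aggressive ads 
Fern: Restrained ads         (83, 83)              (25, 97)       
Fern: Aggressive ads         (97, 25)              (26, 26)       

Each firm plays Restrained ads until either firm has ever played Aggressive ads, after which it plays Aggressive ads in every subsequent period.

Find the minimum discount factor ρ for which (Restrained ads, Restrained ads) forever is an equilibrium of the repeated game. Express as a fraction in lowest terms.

14/71

Cooperation forever yields 83 each period: 83/(1−ρ).
Deviating yields 97 once, then 26 forever: 97 + 26ρ/(1−ρ).
No profitable deviation requires 83/(1−ρ) ≥ 97 + 26ρ/(1−ρ).
Multiplying by (1−ρ): 83 ≥ 97(1−ρ) + 26ρ = 97 − 71ρ.
So 71ρ ≥ 14, i.e. ρ ≥ 14/71.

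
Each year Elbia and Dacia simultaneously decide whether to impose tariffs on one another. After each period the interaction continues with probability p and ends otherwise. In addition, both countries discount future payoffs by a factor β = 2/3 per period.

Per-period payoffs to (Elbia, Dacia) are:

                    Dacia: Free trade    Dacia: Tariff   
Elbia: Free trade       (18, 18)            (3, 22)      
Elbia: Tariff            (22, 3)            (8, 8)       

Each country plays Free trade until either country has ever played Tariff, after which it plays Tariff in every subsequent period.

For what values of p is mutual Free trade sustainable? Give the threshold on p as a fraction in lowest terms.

Expected continuation weight on next period's payoff is β·p = 2/3·p, which plays the role of the discount factor.
Cooperation requires 2/3·p ≥ (22−18)/(22−8) = 2/7, hence p ≥ 3/7.

3/7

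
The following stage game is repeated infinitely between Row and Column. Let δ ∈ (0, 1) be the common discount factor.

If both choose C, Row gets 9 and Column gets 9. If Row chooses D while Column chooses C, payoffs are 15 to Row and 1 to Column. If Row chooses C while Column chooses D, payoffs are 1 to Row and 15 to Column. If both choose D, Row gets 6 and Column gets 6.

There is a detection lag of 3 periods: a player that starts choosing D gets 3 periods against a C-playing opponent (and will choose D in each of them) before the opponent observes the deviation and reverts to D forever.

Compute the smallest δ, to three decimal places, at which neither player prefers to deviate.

A deviator earns 15 for 3 periods, then 6 forever; cooperating earns 9 forever. Multiplying the IC by (1−δ):
9 ≥ 15(1−δ^3) + 6δ^3, so 9·δ^3 ≥ 6 and δ^3 ≥ 2/3.
δ ≥ (2/3)^(1/3) ≈ 0.874.

0.874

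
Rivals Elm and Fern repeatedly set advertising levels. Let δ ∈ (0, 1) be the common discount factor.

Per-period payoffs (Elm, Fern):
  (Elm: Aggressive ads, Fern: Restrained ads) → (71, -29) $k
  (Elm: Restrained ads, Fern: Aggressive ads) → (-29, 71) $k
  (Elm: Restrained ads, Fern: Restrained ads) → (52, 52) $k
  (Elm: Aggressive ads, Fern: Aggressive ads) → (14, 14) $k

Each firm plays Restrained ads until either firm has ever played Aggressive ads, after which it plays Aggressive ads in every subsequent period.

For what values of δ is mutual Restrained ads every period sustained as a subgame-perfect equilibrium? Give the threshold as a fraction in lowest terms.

1/3

Cooperation forever yields 52 each period: 52/(1−δ).
Deviating yields 71 once, then 14 forever: 71 + 14δ/(1−δ).
No profitable deviation requires 52/(1−δ) ≥ 71 + 14δ/(1−δ).
Multiplying by (1−δ): 52 ≥ 71(1−δ) + 14δ = 71 − 57δ.
So 57δ ≥ 19, i.e. δ ≥ 19/57 = 1/3.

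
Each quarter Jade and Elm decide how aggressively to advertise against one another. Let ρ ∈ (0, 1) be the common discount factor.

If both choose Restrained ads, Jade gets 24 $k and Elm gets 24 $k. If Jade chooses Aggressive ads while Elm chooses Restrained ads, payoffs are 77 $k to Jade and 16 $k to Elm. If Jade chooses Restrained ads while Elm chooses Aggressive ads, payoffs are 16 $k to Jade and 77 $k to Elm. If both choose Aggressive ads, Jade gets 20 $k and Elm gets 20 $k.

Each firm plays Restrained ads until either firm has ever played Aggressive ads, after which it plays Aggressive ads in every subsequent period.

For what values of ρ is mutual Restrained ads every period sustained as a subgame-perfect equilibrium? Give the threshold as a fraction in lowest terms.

53/57

One-period gain from deviating is 77 − 24 = 53. The loss is 24 − 20 = 4 in every subsequent period, with present value 4·ρ/(1−ρ).
Deviation is unprofitable when 4·ρ/(1−ρ) ≥ 53, i.e. ρ/(1−ρ) ≥ 53/4.
Equivalently ρ ≥ 53/(53+4) = 53/57.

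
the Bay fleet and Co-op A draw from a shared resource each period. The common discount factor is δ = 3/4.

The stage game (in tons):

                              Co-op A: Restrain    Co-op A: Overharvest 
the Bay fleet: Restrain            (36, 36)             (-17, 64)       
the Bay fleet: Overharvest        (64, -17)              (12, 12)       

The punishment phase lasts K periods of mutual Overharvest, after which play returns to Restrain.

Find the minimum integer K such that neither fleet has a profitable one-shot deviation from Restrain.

No profitable deviation requires (36−12)(δ+…+δ^K) ≥ 64−36, i.e. δ+…+δ^K ≥ 7/6 ≈ 1.1667.
With δ = 3/4, the partial sums are K=1: 0.7500, K=2: 1.3125.
K = 2 is the first length at which the sum reaches 1.1667.

2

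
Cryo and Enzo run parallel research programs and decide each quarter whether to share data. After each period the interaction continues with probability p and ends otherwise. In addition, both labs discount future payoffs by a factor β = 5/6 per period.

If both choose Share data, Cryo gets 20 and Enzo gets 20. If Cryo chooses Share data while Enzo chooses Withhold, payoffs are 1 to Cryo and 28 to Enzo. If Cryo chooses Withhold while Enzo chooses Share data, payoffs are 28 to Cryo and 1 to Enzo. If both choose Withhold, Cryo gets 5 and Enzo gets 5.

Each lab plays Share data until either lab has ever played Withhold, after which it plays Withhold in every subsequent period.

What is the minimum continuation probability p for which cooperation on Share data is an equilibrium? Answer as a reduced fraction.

Expected continuation weight on next period's payoff is β·p = 5/6·p, which plays the role of the discount factor.
Cooperation requires 5/6·p ≥ (28−20)/(28−5) = 8/23, hence p ≥ 48/115.

48/115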